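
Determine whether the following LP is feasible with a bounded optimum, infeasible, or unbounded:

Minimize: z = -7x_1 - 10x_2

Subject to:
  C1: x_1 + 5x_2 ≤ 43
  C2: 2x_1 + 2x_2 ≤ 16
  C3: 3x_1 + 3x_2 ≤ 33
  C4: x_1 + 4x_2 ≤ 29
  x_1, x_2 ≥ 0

Feasible with a bounded optimal solution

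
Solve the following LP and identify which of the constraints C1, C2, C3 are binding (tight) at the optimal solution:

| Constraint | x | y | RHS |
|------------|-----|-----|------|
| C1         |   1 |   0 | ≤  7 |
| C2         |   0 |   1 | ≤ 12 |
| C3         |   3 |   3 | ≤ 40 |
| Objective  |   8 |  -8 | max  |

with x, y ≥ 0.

At x = 7, y = 0, compute slack b - a·x for each constraint:
  C1: 7 − 7 = 0  (binding)
  C2: 12 − 0 = 12  (slack)
  C3: 40 − 21 = 19  (slack)

Optimal: x = 7, y = 0
Binding: C1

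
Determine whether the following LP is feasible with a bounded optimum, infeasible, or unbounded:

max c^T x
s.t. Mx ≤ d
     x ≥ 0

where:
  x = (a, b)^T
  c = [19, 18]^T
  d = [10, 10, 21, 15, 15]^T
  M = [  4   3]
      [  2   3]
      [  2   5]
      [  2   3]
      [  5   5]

Feasible with a bounded optimal solution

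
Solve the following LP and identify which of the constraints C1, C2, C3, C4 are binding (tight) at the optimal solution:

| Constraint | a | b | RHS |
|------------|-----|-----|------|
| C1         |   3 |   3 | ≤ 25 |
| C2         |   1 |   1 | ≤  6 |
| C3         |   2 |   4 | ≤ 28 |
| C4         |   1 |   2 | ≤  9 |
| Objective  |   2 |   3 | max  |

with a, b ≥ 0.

At a = 3, b = 3, compute slack b - a·x for each constraint:
  C1: 25 − 18 = 7  (slack)
  C2: 6 − 6 = 0  (binding)
  C3: 28 − 18 = 10  (slack)
  C4: 9 − 9 = 0  (binding)

Optimal: a = 3, b = 3
Binding: C2, C4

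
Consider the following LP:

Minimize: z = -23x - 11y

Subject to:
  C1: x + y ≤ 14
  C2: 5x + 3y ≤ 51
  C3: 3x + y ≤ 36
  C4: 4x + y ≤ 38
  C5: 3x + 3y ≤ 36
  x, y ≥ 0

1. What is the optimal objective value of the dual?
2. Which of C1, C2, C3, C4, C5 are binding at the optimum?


1. -229
2. C2, C4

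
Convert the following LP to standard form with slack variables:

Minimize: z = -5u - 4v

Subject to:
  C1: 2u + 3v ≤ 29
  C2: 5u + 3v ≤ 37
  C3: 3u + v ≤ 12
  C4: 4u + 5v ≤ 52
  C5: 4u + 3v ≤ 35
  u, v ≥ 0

min z = -5u - 4v

s.t.
  2u + 3v + s1 = 29
  5u + 3v + s2 = 37
  3u + v + s3 = 12
  4u + 5v + s4 = 52
  4u + 3v + s5 = 35
  u, v, s1, s2, s3, s4, s5 ≥ 0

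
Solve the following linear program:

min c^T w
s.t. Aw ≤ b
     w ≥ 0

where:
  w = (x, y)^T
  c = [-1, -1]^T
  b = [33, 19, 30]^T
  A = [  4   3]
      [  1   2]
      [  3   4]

Evaluate the objective at each vertex of the feasible region:
  z(0, 0) = 0
  z(8.25, 0) = -8.25
  z(6, 3) = -9  ←
  z(0, 7.5) = -7.5
The minimum is at x = 6, y = 3.

x = 6, y = 3, z = -9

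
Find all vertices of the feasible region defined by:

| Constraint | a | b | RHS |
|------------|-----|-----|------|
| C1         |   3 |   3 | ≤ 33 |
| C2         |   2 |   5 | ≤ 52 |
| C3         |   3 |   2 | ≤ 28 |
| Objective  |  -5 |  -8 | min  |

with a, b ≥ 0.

(0, 0), (9.333, 0), (6, 5), (1, 10), (0, 10.4)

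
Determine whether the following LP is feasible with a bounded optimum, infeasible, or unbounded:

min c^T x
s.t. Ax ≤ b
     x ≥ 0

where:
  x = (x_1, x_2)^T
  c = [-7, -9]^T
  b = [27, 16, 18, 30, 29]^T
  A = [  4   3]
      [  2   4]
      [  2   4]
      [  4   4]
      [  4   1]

Feasible with a bounded optimal solution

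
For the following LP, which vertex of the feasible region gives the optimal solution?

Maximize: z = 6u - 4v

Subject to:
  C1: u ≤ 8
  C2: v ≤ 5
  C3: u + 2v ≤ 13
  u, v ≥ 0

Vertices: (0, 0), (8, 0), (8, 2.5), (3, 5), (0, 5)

Evaluate the objective at each vertex of the feasible region:
  z(0, 0) = 0
  z(8, 0) = 48  ←
  z(8, 2.5) = 38
  z(3, 5) = -2
  z(0, 5) = -20
The maximum is at u = 8, v = 0.

(8, 0)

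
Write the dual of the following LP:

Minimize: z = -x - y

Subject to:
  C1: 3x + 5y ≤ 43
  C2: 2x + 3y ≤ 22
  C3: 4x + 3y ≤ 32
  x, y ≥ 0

Primal min cᵀx s.t. Ax ≤ b, x ≥ 0  →  Dual max −bᵀy s.t. Aᵀy ≥ −c, y ≥ 0.

Maximize: z = -43y1 - 22y2 - 32y3

Subject to:
  3y1 + 2y2 + 4y3 ≥ 1
  5y1 + 3y2 + 3y3 ≥ 1
  y1, y2, y3 ≥ 0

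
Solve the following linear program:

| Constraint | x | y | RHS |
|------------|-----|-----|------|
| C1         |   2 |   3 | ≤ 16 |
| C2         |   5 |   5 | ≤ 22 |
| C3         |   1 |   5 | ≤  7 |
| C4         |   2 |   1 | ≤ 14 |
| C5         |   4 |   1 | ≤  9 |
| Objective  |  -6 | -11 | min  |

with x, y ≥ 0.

Evaluate the objective at each vertex of the feasible region:
  z(0, 0) = 0
  z(2.25, 0) = -13.5
  z(2, 1) = -23  ←
  z(0, 1.4) = -15.4
The minimum is at x = 2, y = 1.

x = 2, y = 1, z = -23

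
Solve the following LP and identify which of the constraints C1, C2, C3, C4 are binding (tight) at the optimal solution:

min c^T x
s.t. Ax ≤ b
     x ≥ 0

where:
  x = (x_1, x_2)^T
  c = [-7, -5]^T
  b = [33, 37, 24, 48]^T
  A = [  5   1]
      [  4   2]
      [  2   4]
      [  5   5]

At x_1 = 6, x_2 = 3, compute slack b - a·x for each constraint:
  C1: 33 − 33 = 0  (binding)
  C2: 37 − 30 = 7  (slack)
  C3: 24 − 24 = 0  (binding)
  C4: 48 − 45 = 3  (slack)

Optimal: x_1 = 6, x_2 = 3
Binding: C1, C3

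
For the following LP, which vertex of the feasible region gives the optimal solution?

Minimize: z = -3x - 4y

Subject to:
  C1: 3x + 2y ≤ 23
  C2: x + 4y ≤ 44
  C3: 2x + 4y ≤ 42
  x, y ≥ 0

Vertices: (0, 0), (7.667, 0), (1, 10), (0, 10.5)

Evaluate the objective at each vertex of the feasible region:
  z(0, 0) = 0
  z(7.667, 0) = -23
  z(1, 10) = -43  ←
  z(0, 10.5) = -42
The minimum is at x = 1, y = 10.

(1, 10)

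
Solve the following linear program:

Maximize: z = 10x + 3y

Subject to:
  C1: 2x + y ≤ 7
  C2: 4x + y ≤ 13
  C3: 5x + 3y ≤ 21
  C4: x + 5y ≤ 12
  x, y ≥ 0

Evaluate the objective at each vertex of the feasible region:
  z(0, 0) = 0
  z(3.25, 0) = 32.5
  z(3, 1) = 33  ←
  z(2.556, 1.889) = 31.22
  z(0, 2.4) = 7.2
The maximum is at x = 3, y = 1.

x = 3, y = 1, z = 33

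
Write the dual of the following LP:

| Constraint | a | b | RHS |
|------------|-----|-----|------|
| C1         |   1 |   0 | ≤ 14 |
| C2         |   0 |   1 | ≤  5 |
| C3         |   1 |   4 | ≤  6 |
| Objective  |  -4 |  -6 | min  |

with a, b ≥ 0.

Primal min cᵀx s.t. Ax ≤ b, x ≥ 0  →  Dual max −bᵀy s.t. Aᵀy ≥ −c, y ≥ 0.

Maximize: z = -14y1 - 5y2 - 6y3

Subject to:
  y1 + y3 ≥ 4
  y2 + 4y3 ≥ 6
  y1, y2, y3 ≥ 0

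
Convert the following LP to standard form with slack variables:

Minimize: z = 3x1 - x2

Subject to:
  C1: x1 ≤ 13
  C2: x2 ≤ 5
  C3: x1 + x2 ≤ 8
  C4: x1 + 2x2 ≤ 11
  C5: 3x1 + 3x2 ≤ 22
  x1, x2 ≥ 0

min z = 3x1 - x2

s.t.
  x1 + s1 = 13
  x2 + s2 = 5
  x1 + x2 + s3 = 8
  x1 + 2x2 + s4 = 11
  3x1 + 3x2 + s5 = 22
  x1, x2, s1, s2, s3, s4, s5 ≥ 0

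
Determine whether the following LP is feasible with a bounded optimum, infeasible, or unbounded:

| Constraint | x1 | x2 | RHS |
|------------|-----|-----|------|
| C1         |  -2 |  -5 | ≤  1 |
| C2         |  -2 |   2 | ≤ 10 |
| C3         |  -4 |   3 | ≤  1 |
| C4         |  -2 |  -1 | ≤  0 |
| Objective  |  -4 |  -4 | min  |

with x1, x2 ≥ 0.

Unbounded (objective can decrease without bound)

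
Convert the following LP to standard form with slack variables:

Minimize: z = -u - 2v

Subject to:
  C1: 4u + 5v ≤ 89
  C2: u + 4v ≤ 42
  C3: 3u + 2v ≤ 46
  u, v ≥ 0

min z = -u - 2v

s.t.
  4u + 5v + s1 = 89
  u + 4v + s2 = 42
  3u + 2v + s3 = 46
  u, v, s1, s2, s3 ≥ 0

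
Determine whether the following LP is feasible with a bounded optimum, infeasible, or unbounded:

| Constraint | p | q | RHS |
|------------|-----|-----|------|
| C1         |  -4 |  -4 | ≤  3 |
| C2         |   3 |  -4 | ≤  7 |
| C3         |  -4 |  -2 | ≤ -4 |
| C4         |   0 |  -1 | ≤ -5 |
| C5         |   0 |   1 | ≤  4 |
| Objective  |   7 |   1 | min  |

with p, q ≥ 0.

Infeasible (no feasible solution exists)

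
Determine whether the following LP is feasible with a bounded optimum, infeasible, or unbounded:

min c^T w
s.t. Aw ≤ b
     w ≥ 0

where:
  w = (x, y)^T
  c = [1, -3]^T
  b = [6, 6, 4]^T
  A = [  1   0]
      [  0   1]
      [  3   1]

Feasible with a bounded optimal solution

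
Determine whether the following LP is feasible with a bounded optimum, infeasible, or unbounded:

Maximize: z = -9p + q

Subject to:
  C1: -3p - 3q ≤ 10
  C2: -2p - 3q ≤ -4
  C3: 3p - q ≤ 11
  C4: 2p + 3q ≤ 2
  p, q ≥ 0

Infeasible (no feasible solution exists)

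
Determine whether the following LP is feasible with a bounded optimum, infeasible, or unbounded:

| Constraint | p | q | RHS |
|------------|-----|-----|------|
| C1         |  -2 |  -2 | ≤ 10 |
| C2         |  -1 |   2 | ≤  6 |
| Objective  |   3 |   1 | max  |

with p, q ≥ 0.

Unbounded (objective can increase without bound)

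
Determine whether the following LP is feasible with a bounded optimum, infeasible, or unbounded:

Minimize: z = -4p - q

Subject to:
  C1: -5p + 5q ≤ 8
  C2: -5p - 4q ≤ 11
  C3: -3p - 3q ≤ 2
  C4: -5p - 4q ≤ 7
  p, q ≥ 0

Unbounded (objective can decrease without bound)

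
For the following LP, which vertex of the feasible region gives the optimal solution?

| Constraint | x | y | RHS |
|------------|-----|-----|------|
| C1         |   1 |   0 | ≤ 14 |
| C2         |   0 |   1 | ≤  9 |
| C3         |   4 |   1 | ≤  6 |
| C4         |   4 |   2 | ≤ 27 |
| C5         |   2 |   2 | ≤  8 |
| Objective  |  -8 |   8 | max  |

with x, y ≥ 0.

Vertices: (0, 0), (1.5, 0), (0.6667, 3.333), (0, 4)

Evaluate the objective at each vertex of the feasible region:
  z(0, 0) = 0
  z(1.5, 0) = -12
  z(0.6667, 3.333) = 21.33
  z(0, 4) = 32  ←
The maximum is at x = 0, y = 4.

(0, 4)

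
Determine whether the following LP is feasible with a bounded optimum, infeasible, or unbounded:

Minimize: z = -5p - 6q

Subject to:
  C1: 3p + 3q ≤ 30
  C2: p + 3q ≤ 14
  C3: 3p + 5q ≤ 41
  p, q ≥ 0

Feasible with a bounded optimal solution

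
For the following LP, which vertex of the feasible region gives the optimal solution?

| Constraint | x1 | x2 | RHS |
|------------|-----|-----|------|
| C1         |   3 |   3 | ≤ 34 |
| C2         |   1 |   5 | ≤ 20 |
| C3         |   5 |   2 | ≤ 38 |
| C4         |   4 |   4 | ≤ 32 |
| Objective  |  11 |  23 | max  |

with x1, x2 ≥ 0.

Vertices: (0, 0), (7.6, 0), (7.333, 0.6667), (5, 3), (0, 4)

Evaluate the objective at each vertex of the feasible region:
  z(0, 0) = 0
  z(7.6, 0) = 83.6
  z(7.333, 0.6667) = 96
  z(5, 3) = 124  ←
  z(0, 4) = 92
The maximum is at x1 = 5, x2 = 3.

(5, 3)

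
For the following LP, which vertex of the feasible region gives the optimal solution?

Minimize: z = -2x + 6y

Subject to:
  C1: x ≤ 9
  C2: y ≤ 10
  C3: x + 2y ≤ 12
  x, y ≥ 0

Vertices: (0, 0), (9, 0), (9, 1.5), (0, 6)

Evaluate the objective at each vertex of the feasible region:
  z(0, 0) = 0
  z(9, 0) = -18  ←
  z(9, 1.5) = -9
  z(0, 6) = 36
The minimum is at x = 9, y = 0.

(9, 0)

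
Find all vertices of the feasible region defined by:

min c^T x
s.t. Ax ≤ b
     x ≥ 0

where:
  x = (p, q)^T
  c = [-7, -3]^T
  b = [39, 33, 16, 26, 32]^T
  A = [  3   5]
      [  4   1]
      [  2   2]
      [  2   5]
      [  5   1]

(0, 0), (6.4, 0), (6, 2), (4.667, 3.333), (0, 5.2)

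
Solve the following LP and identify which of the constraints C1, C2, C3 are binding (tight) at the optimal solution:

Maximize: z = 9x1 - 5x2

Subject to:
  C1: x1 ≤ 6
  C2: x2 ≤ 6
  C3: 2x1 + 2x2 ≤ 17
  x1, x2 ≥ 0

At x1 = 6, x2 = 0, compute slack b - a·x for each constraint:
  C1: 6 − 6 = 0  (binding)
  C2: 6 − 0 = 6  (slack)
  C3: 17 − 12 = 5  (slack)

Optimal: x1 = 6, x2 = 0
Binding: C1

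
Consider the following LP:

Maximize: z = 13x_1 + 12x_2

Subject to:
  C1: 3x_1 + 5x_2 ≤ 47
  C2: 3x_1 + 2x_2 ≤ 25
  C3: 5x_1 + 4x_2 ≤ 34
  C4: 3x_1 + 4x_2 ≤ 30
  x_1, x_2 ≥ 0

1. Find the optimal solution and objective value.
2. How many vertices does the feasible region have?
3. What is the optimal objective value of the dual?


1. x_1 = 2, x_2 = 6, z = 98
2. 4
3. 98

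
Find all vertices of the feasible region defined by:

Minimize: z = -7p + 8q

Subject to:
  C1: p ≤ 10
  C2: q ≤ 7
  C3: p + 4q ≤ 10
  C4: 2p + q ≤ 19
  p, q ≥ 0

(0, 0), (9.5, 0), (9.429, 0.1429), (0, 2.5)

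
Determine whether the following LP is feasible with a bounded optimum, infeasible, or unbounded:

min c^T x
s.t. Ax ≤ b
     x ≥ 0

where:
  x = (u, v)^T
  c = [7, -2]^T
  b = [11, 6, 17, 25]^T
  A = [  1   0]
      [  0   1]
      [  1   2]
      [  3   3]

Feasible with a bounded optimal solution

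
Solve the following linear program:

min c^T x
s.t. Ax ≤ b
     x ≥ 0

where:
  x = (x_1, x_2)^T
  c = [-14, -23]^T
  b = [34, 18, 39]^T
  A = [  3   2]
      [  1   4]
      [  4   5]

Evaluate the objective at each vertex of the feasible region:
  z(0, 0) = 0
  z(9.75, 0) = -136.5
  z(6, 3) = -153  ←
  z(0, 4.5) = -103.5
The minimum is at x_1 = 6, x_2 = 3.

x_1 = 6, x_2 = 3, z = -153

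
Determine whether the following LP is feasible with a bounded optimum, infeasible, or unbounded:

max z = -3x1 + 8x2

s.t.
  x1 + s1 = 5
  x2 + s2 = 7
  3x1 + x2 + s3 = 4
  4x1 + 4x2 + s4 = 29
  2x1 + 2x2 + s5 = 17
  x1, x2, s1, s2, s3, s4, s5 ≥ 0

Feasible with a bounded optimal solution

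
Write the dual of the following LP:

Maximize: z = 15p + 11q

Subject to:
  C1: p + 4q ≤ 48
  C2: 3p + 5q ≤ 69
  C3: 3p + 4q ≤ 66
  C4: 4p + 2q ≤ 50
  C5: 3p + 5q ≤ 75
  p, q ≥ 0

Primal max cᵀx s.t. Ax ≤ b, x ≥ 0  →  Dual min bᵀy s.t. Aᵀy ≥ c, y ≥ 0.

Minimize: z = 48y1 + 69y2 + 66y3 + 50y4 + 75y5

Subject to:
  y1 + 3y2 + 3y3 + 4y4 + 3y5 ≥ 15
  4y1 + 5y2 + 4y3 + 2y4 + 5y5 ≥ 11
  y1, y2, y3, y4, y5 ≥ 0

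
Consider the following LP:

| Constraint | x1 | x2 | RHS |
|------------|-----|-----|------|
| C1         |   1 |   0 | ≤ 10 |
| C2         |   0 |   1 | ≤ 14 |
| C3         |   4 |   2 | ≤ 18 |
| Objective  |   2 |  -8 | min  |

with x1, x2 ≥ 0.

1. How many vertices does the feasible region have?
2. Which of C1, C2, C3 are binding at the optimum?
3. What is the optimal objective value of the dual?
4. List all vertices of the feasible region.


1. 3
2. C3
3. -72
4. (0, 0), (4.5, 0), (0, 9)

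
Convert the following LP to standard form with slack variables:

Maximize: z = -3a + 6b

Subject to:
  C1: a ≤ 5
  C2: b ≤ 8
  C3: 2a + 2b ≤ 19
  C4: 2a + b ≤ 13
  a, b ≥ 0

max z = -3a + 6b

s.t.
  a + s1 = 5
  b + s2 = 8
  2a + 2b + s3 = 19
  2a + b + s4 = 13
  a, b, s1, s2, s3, s4 ≥ 0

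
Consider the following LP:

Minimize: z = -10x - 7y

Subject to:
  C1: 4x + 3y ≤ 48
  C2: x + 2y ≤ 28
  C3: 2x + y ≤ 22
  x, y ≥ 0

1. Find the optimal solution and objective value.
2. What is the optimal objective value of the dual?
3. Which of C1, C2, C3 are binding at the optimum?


1. x = 9, y = 4, z = -118
2. -118
3. C1, C3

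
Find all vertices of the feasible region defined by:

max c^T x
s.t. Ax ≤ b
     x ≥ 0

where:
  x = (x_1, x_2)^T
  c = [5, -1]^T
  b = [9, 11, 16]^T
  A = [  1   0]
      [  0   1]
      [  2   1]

(0, 0), (8, 0), (2.5, 11), (0, 11)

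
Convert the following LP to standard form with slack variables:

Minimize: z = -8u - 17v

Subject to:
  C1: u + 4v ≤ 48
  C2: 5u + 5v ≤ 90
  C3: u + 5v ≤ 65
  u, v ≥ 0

min z = -8u - 17v

s.t.
  u + 4v + s1 = 48
  5u + 5v + s2 = 90
  u + 5v + s3 = 65
  u, v, s1, s2, s3 ≥ 0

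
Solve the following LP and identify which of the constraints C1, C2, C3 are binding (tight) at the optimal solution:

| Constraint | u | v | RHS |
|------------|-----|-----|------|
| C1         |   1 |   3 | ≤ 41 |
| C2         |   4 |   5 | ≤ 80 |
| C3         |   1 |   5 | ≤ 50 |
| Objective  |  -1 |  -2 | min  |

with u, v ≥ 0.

At u = 10, v = 8, compute slack b - a·x for each constraint:
  C1: 41 − 34 = 7  (slack)
  C2: 80 − 80 = 0  (binding)
  C3: 50 − 50 = 0  (binding)

Optimal: u = 10, v = 8
Binding: C2, C3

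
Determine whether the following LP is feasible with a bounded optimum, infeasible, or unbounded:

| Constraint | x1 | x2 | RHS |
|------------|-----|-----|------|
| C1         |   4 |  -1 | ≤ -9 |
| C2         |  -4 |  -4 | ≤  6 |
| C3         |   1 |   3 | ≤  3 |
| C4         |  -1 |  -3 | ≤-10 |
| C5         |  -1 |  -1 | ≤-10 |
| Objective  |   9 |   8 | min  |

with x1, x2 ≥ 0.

Infeasible (no feasible solution exists)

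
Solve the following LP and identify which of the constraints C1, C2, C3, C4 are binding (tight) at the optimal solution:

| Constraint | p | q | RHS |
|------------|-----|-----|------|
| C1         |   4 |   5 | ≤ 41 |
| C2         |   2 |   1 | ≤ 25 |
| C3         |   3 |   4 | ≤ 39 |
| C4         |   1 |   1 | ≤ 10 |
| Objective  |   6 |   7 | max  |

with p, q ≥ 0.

At p = 9, q = 1, compute slack b - a·x for each constraint:
  C1: 41 − 41 = 0  (binding)
  C2: 25 − 19 = 6  (slack)
  C3: 39 − 31 = 8  (slack)
  C4: 10 − 10 = 0  (binding)

Optimal: p = 9, q = 1
Binding: C1, C4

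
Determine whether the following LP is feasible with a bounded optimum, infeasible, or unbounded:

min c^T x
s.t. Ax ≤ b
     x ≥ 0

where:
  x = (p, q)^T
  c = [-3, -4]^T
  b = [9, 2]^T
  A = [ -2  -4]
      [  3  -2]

Unbounded (objective can decrease without bound)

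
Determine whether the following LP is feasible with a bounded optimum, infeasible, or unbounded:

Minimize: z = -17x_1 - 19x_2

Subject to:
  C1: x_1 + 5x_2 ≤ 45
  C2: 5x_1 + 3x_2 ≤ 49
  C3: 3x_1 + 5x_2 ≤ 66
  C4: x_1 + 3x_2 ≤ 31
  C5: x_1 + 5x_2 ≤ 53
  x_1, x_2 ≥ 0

Feasible with a bounded optimal solution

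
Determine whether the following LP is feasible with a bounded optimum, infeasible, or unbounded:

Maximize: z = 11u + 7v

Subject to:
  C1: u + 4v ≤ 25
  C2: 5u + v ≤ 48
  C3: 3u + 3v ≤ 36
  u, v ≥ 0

Feasible with a bounded optimal solution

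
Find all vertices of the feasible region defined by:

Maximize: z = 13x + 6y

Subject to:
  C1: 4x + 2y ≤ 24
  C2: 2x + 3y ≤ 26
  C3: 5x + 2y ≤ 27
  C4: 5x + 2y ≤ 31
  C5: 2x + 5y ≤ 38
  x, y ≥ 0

(0, 0), (5.4, 0), (3, 6), (2.75, 6.5), (0, 7.6)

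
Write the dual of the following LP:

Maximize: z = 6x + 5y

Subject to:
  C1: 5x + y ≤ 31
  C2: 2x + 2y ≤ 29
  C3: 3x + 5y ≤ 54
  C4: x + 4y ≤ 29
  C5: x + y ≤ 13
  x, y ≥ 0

Primal max cᵀx s.t. Ax ≤ b, x ≥ 0  →  Dual min bᵀy s.t. Aᵀy ≥ c, y ≥ 0.

Minimize: z = 31y1 + 29y2 + 54y3 + 29y4 + 13y5

Subject to:
  5y1 + 2y2 + 3y3 + y4 + y5 ≥ 6
  y1 + 2y2 + 5y3 + 4y4 + y5 ≥ 5
  y1, y2, y3, y4, y5 ≥ 0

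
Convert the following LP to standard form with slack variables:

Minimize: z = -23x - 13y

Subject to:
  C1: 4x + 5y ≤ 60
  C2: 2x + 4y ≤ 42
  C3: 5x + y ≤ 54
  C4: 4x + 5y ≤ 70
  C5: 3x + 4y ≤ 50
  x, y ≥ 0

min z = -23x - 13y

s.t.
  4x + 5y + s1 = 60
  2x + 4y + s2 = 42
  5x + y + s3 = 54
  4x + 5y + s4 = 70
  3x + 4y + s5 = 50
  x, y, s1, s2, s3, s4, s5 ≥ 0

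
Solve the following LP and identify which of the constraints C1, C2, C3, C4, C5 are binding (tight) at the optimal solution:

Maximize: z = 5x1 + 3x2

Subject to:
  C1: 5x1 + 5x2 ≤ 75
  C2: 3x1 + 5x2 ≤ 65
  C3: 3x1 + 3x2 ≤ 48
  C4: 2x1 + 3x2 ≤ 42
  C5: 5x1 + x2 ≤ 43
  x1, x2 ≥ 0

At x1 = 7, x2 = 8, compute slack b - a·x for each constraint:
  C1: 75 − 75 = 0  (binding)
  C2: 65 − 61 = 4  (slack)
  C3: 48 − 45 = 3  (slack)
  C4: 42 − 38 = 4  (slack)
  C5: 43 − 43 = 0  (binding)

Optimal: x1 = 7, x2 = 8
Binding: C1, C5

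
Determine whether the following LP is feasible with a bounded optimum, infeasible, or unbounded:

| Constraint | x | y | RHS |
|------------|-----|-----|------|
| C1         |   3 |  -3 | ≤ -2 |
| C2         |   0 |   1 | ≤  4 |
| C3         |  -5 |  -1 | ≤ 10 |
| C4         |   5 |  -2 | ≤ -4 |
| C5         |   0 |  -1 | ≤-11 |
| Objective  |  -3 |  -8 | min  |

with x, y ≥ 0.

Infeasible (no feasible solution exists)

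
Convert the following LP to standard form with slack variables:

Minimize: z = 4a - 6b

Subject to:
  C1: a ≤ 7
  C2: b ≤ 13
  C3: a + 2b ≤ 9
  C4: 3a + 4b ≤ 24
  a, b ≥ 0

min z = 4a - 6b

s.t.
  a + s1 = 7
  b + s2 = 13
  a + 2b + s3 = 9
  3a + 4b + s4 = 24
  a, b, s1, s2, s3, s4 ≥ 0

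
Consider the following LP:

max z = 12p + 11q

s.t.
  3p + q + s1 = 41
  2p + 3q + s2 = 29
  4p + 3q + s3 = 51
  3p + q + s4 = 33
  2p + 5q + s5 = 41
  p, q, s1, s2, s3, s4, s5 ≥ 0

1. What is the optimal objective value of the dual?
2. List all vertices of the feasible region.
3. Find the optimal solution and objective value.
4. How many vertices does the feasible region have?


1. 153
2. (0, 0), (11, 0), (10, 3), (5.5, 6), (0, 8.2)
3. p = 10, q = 3, z = 153
4. 5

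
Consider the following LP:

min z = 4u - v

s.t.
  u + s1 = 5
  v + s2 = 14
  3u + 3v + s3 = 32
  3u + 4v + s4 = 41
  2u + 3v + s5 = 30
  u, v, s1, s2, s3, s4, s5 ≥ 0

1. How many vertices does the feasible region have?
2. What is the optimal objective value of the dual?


1. 5
2. -10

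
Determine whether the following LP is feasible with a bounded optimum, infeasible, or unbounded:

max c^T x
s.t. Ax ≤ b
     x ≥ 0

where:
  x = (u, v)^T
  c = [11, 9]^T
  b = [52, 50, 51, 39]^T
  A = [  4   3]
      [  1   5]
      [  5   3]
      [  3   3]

Feasible with a bounded optimal solution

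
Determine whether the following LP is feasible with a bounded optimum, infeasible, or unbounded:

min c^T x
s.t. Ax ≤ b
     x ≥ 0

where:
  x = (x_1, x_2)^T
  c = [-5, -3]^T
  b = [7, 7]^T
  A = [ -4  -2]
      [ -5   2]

Unbounded (objective can decrease without bound)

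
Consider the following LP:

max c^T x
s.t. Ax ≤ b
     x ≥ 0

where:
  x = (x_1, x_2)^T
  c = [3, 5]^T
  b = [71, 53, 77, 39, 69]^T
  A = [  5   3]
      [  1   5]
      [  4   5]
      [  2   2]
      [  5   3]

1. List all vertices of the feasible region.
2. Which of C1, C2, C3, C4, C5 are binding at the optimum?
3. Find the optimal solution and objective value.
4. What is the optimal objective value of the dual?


1. (0, 0), (13.8, 0), (8.769, 8.385), (8, 9), (0, 10.6)
2. C2, C3
3. x_1 = 8, x_2 = 9, z = 69
4. 69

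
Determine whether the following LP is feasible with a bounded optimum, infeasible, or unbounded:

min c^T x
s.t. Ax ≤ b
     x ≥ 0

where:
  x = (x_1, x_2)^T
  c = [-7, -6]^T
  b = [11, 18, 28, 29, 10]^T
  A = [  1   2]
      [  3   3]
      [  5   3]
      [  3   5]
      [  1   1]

Feasible with a bounded optimal solution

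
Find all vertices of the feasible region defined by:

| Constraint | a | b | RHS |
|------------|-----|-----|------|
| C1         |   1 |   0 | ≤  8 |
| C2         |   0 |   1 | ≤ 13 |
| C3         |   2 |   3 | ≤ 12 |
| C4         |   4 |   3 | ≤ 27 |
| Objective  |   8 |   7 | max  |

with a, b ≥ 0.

(0, 0), (6, 0), (0, 4)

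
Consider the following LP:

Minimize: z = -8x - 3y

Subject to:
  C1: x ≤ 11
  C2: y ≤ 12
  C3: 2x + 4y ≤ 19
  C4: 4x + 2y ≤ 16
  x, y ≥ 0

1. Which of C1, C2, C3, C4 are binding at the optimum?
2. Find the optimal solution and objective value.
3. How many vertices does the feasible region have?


1. C4
2. x = 4, y = 0, z = -32
3. 4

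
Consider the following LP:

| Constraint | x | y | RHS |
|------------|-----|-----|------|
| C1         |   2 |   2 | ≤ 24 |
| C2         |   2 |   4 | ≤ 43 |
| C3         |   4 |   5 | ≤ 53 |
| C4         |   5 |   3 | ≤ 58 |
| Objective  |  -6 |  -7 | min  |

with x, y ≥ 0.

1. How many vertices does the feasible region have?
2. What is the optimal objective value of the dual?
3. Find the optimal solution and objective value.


1. 5
2. -77
3. x = 7, y = 5, z = -77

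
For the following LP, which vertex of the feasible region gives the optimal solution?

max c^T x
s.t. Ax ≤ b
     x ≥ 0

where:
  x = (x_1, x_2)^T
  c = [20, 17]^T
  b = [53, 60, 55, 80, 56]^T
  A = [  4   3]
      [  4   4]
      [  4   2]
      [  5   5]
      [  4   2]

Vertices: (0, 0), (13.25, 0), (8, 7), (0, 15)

Evaluate the objective at each vertex of the feasible region:
  z(0, 0) = 0
  z(13.25, 0) = 265
  z(8, 7) = 279  ←
  z(0, 15) = 255
The maximum is at x_1 = 8, x_2 = 7.

(8, 7)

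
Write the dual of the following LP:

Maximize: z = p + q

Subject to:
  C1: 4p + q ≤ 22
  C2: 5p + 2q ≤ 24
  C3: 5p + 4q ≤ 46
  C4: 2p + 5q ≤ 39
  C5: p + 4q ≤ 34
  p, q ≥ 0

Primal max cᵀx s.t. Ax ≤ b, x ≥ 0  →  Dual min bᵀy s.t. Aᵀy ≥ c, y ≥ 0.

Minimize: z = 22y1 + 24y2 + 46y3 + 39y4 + 34y5

Subject to:
  4y1 + 5y2 + 5y3 + 2y4 + y5 ≥ 1
  y1 + 2y2 + 4y3 + 5y4 + 4y5 ≥ 1
  y1, y2, y3, y4, y5 ≥ 0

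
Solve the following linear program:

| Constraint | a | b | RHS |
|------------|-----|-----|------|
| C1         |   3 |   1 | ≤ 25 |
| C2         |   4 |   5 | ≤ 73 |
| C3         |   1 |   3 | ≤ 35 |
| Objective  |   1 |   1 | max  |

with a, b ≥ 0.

Evaluate the objective at each vertex of the feasible region:
  z(0, 0) = 0
  z(8.333, 0) = 8.333
  z(5, 10) = 15  ←
  z(0, 11.67) = 11.67
The maximum is at a = 5, b = 10.

a = 5, b = 10, z = 15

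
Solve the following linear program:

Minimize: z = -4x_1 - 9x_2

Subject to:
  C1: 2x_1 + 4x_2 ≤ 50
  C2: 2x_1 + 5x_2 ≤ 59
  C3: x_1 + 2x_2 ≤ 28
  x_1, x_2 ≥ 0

Evaluate the objective at each vertex of the feasible region:
  z(0, 0) = 0
  z(25, 0) = -100
  z(7, 9) = -109  ←
  z(0, 11.8) = -106.2
The minimum is at x_1 = 7, x_2 = 9.

x_1 = 7, x_2 = 9, z = -109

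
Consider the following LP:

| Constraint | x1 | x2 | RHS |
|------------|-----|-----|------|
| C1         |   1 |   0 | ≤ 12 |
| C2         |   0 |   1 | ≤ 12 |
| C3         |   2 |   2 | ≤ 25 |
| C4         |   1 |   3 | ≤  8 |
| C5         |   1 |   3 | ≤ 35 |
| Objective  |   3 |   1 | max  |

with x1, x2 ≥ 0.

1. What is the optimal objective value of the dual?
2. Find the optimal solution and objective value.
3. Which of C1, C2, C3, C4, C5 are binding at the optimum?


1. 24
2. x1 = 8, x2 = 0, z = 24
3. C4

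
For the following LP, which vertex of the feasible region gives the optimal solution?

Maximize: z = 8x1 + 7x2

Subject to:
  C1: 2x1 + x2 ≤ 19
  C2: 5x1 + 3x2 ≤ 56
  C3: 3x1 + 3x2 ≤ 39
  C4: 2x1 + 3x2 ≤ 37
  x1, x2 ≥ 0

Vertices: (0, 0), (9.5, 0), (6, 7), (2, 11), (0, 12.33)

Evaluate the objective at each vertex of the feasible region:
  z(0, 0) = 0
  z(9.5, 0) = 76
  z(6, 7) = 97  ←
  z(2, 11) = 93
  z(0, 12.33) = 86.33
The maximum is at x1 = 6, x2 = 7.

(6, 7)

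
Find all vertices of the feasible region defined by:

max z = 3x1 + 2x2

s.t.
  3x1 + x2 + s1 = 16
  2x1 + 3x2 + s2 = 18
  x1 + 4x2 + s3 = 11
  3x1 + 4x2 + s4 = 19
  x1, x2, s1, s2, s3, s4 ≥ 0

(0, 0), (5.333, 0), (5, 1), (4, 1.75), (0, 2.75)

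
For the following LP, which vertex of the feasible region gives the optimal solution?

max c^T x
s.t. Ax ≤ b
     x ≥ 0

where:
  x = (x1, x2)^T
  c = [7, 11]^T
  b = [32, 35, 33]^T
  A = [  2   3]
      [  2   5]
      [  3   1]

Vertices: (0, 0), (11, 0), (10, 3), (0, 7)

Evaluate the objective at each vertex of the feasible region:
  z(0, 0) = 0
  z(11, 0) = 77
  z(10, 3) = 103  ←
  z(0, 7) = 77
The maximum is at x1 = 10, x2 = 3.

(10, 3)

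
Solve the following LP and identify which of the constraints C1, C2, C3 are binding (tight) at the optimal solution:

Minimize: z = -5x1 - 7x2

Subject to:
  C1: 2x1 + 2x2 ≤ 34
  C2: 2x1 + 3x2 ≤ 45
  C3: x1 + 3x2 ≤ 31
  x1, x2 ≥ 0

At x1 = 10, x2 = 7, compute slack b - a·x for each constraint:
  C1: 34 − 34 = 0  (binding)
  C2: 45 − 41 = 4  (slack)
  C3: 31 − 31 = 0  (binding)

Optimal: x1 = 10, x2 = 7
Binding: C1, C3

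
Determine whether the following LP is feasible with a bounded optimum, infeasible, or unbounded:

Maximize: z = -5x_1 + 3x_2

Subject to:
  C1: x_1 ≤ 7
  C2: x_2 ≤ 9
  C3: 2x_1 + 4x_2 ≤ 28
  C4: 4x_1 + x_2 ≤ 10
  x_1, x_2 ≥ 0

Feasible with a bounded optimal solution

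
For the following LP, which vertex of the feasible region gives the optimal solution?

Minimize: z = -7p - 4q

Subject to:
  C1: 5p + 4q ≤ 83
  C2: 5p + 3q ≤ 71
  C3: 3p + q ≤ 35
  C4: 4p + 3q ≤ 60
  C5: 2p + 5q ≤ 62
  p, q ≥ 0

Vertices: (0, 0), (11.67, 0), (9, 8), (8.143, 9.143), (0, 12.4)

Evaluate the objective at each vertex of the feasible region:
  z(0, 0) = 0
  z(11.67, 0) = -81.67
  z(9, 8) = -95  ←
  z(8.143, 9.143) = -93.57
  z(0, 12.4) = -49.6
The minimum is at p = 9, q = 8.

(9, 8)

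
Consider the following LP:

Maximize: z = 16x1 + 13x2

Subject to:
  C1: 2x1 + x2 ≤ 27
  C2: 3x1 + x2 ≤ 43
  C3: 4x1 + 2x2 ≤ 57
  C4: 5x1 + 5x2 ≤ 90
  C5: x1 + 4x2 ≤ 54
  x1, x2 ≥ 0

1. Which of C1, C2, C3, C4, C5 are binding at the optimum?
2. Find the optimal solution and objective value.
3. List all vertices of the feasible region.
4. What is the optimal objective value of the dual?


1. C1, C4
2. x1 = 9, x2 = 9, z = 261
3. (0, 0), (13.5, 0), (9, 9), (6, 12), (0, 13.5)
4. 261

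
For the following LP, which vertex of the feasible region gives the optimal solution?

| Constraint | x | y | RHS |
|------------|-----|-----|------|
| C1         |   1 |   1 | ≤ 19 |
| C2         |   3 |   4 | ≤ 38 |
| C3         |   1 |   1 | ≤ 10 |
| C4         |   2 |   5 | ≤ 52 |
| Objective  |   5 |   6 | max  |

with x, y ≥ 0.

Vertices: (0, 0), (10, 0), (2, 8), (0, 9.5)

Evaluate the objective at each vertex of the feasible region:
  z(0, 0) = 0
  z(10, 0) = 50
  z(2, 8) = 58  ←
  z(0, 9.5) = 57
The maximum is at x = 2, y = 8.

(2, 8)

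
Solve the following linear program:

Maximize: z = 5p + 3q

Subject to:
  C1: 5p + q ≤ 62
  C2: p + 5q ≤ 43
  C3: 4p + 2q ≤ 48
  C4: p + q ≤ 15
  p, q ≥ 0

Evaluate the objective at each vertex of the feasible region:
  z(0, 0) = 0
  z(12, 0) = 60
  z(9, 6) = 63  ←
  z(8, 7) = 61
  z(0, 8.6) = 25.8
The maximum is at p = 9, q = 6.

p = 9, q = 6, z = 63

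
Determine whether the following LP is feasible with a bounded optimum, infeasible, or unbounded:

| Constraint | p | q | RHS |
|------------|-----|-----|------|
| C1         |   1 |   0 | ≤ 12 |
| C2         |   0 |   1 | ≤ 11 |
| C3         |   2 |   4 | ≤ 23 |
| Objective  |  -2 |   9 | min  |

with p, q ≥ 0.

Feasible with a bounded optimal solution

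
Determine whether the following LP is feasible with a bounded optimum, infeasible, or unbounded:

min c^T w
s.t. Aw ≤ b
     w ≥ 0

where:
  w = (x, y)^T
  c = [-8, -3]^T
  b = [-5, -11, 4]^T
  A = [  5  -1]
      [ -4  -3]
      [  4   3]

Infeasible (no feasible solution exists)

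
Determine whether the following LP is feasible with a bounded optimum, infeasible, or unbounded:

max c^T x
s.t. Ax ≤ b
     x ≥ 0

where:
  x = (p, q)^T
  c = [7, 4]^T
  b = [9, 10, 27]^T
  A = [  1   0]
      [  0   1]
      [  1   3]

Feasible with a bounded optimal solution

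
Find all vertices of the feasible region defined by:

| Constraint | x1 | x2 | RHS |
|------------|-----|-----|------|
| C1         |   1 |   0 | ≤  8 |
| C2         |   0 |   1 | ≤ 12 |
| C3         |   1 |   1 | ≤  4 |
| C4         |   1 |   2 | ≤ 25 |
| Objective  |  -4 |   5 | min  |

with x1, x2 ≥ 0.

(0, 0), (4, 0), (0, 4)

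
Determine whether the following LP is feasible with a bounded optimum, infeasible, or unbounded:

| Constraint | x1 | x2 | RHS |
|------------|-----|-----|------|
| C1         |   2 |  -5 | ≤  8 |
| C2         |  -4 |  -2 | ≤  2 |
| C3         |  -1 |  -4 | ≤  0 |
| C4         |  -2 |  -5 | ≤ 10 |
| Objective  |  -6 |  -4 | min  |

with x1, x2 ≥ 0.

Unbounded (objective can decrease without bound)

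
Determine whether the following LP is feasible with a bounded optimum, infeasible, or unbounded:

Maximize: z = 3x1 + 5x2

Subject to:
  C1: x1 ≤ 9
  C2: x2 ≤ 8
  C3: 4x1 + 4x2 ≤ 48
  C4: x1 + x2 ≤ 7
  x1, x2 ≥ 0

Feasible with a bounded optimal solution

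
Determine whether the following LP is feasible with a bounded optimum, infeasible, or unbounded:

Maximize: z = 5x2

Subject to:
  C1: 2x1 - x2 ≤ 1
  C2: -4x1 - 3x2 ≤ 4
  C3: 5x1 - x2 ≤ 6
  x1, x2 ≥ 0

Unbounded (objective can increase without bound)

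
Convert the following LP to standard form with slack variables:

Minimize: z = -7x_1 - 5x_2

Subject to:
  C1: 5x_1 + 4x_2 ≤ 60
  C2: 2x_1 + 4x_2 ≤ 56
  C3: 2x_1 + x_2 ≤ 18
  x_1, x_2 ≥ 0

min z = -7x_1 - 5x_2

s.t.
  5x_1 + 4x_2 + s1 = 60
  2x_1 + 4x_2 + s2 = 56
  2x_1 + x_2 + s3 = 18
  x_1, x_2, s1, s2, s3 ≥ 0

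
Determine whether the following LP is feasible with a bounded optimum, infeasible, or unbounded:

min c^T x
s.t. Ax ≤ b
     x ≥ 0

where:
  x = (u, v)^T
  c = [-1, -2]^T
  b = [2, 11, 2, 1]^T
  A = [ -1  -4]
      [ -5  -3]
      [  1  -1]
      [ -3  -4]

Unbounded (objective can decrease without bound)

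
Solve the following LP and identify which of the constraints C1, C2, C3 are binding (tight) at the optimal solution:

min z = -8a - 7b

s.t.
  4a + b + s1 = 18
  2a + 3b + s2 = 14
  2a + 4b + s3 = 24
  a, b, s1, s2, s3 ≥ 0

At a = 4, b = 2, compute slack b - a·x for each constraint:
  C1: 18 − 18 = 0  (binding)
  C2: 14 − 14 = 0  (binding)
  C3: 24 − 16 = 8  (slack)

Optimal: a = 4, b = 2
Binding: C1, C2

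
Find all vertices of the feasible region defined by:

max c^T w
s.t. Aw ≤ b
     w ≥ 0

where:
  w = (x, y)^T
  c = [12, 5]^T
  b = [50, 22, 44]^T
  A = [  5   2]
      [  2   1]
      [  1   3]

(0, 0), (10, 0), (6, 10), (4.4, 13.2), (0, 14.67)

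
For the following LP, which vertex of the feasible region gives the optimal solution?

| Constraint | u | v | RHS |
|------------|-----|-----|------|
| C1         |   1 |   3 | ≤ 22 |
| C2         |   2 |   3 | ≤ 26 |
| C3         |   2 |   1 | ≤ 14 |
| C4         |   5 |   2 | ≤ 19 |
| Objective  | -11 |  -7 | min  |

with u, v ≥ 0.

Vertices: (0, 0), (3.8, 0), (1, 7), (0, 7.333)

Evaluate the objective at each vertex of the feasible region:
  z(0, 0) = 0
  z(3.8, 0) = -41.8
  z(1, 7) = -60  ←
  z(0, 7.333) = -51.33
The minimum is at u = 1, v = 7.

(1, 7)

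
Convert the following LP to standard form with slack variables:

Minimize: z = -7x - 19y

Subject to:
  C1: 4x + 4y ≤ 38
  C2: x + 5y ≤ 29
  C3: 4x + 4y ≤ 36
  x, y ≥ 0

min z = -7x - 19y

s.t.
  4x + 4y + s1 = 38
  x + 5y + s2 = 29
  4x + 4y + s3 = 36
  x, y, s1, s2, s3 ≥ 0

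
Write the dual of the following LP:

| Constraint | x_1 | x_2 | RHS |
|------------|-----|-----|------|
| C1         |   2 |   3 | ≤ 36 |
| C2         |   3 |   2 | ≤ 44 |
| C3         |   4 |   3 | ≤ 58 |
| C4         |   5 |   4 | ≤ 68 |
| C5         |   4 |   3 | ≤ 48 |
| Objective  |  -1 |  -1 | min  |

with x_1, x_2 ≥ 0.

Primal min cᵀx s.t. Ax ≤ b, x ≥ 0  →  Dual max −bᵀy s.t. Aᵀy ≥ −c, y ≥ 0.

Maximize: z = -36y1 - 44y2 - 58y3 - 68y4 - 48y5

Subject to:
  2y1 + 3y2 + 4y3 + 5y4 + 4y5 ≥ 1
  3y1 + 2y2 + 3y3 + 4y4 + 3y5 ≥ 1
  y1, y2, y3, y4, y5 ≥ 0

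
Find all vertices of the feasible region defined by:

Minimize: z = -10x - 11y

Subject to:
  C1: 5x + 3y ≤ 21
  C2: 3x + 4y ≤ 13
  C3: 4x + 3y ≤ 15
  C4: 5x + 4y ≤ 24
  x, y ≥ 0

(0, 0), (3.75, 0), (3, 1), (0, 3.25)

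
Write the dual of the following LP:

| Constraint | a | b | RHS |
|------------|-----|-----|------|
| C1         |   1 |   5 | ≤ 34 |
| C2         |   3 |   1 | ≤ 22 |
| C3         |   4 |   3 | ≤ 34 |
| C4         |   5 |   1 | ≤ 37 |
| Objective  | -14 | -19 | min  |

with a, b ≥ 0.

Primal min cᵀx s.t. Ax ≤ b, x ≥ 0  →  Dual max −bᵀy s.t. Aᵀy ≥ −c, y ≥ 0.

Maximize: z = -34y1 - 22y2 - 34y3 - 37y4

Subject to:
  y1 + 3y2 + 4y3 + 5y4 ≥ 14
  5y1 + y2 + 3y3 + y4 ≥ 19
  y1, y2, y3, y4 ≥ 0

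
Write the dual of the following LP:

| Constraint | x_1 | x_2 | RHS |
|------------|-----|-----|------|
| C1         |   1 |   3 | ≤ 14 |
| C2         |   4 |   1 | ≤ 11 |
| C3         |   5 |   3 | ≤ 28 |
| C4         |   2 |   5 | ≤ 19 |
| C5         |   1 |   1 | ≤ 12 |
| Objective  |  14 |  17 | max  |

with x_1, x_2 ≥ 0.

Primal max cᵀx s.t. Ax ≤ b, x ≥ 0  →  Dual min bᵀy s.t. Aᵀy ≥ c, y ≥ 0.

Minimize: z = 14y1 + 11y2 + 28y3 + 19y4 + 12y5

Subject to:
  y1 + 4y2 + 5y3 + 2y4 + y5 ≥ 14
  3y1 + y2 + 3y3 + 5y4 + y5 ≥ 17
  y1, y2, y3, y4, y5 ≥ 0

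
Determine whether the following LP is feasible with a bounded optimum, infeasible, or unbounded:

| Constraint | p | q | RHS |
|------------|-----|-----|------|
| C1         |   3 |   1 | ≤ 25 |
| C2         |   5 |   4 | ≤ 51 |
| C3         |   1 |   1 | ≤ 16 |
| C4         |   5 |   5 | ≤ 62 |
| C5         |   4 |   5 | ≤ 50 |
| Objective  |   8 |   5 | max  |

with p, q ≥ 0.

Feasible with a bounded optimal solution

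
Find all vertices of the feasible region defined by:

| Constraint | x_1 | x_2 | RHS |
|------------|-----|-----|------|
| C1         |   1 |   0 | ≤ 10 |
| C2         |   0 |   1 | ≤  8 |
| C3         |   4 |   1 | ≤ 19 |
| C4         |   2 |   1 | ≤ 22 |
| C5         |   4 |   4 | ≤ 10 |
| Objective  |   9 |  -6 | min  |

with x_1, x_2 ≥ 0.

(0, 0), (2.5, 0), (0, 2.5)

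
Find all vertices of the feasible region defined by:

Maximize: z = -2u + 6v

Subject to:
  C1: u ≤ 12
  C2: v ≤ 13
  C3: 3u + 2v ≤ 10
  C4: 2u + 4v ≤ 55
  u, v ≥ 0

(0, 0), (3.333, 0), (0, 5)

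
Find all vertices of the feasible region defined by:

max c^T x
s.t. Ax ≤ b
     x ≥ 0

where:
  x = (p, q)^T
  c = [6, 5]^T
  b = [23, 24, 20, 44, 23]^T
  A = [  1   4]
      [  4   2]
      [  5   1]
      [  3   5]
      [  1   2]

(0, 0), (4, 0), (3, 5), (0, 5.75)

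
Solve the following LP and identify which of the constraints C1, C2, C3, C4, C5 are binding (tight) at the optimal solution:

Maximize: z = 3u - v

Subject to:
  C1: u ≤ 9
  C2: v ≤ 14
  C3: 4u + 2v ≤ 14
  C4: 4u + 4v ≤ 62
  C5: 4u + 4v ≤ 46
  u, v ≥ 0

At u = 3.5, v = 0, compute slack b - a·x for each constraint:
  C1: 9 − 3.5 = 5.5  (slack)
  C2: 14 − 0 = 14  (slack)
  C3: 14 − 14 = 0  (binding)
  C4: 62 − 14 = 48  (slack)
  C5: 46 − 14 = 32  (slack)

Optimal: u = 3.5, v = 0
Binding: C3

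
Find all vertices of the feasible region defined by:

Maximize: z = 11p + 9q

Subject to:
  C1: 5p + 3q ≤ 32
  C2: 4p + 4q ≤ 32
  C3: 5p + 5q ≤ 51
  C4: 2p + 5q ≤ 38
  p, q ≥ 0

(0, 0), (6.4, 0), (4, 4), (0.6667, 7.333), (0, 7.6)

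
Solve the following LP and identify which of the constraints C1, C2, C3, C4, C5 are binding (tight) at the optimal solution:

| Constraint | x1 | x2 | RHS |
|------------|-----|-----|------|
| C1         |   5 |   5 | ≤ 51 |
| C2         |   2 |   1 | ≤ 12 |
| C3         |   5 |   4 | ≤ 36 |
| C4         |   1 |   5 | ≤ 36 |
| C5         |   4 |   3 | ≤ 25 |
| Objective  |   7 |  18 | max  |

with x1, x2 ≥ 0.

At x1 = 1, x2 = 7, compute slack b - a·x for each constraint:
  C1: 51 − 40 = 11  (slack)
  C2: 12 − 9 = 3  (slack)
  C3: 36 − 33 = 3  (slack)
  C4: 36 − 36 = 0  (binding)
  C5: 25 − 25 = 0  (binding)

Optimal: x1 = 1, x2 = 7
Binding: C4, C5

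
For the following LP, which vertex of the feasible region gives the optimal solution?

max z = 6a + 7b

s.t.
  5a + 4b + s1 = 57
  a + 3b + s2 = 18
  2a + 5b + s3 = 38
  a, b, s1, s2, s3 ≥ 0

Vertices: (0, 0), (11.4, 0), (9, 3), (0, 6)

Evaluate the objective at each vertex of the feasible region:
  z(0, 0) = 0
  z(11.4, 0) = 68.4
  z(9, 3) = 75  ←
  z(0, 6) = 42
The maximum is at a = 9, b = 3.

(9, 3)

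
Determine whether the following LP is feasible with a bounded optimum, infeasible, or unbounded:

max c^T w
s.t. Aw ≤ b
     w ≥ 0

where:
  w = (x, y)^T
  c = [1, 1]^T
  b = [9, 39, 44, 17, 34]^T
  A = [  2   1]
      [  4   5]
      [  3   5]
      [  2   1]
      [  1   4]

Feasible with a bounded optimal solution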